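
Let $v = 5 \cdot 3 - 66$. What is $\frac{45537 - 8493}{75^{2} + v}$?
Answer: $\frac{6174}{929} \approx 6.6459$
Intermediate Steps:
$v = -51$ ($v = 15 - 66 = -51$)
$\frac{45537 - 8493}{75^{2} + v} = \frac{45537 - 8493}{75^{2} - 51} = \frac{37044}{5625 - 51} = \frac{37044}{5574} = 37044 \cdot \frac{1}{5574} = \frac{6174}{929}$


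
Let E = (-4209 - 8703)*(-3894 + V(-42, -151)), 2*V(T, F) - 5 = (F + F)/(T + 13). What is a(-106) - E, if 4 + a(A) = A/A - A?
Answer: -1455211693/29 ≈ -5.0180e+7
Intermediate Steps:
V(T, F) = 5/2 + F/(13 + T) (V(T, F) = 5/2 + ((F + F)/(T + 13))/2 = 5/2 + ((2*F)/(13 + T))/2 = 5/2 + (2*F/(13 + T))/2 = 5/2 + F/(13 + T))
a(A) = -3 - A (a(A) = -4 + (A/A - A) = -4 + (1 - A) = -3 - A)
E = 1455214680/29 (E = (-4209 - 8703)*(-3894 + (65 + 2*(-151) + 5*(-42))/(2*(13 - 42))) = -12912*(-3894 + (½)*(65 - 302 - 210)/(-29)) = -12912*(-3894 + (½)*(-1/29)*(-447)) = -12912*(-3894 + 447/58) = -12912*(-225405/58) = 1455214680/29 ≈ 5.0180e+7)
a(-106) - E = (-3 - 1*(-106)) - 1*1455214680/29 = (-3 + 106) - 1455214680/29 = 103 - 1455214680/29 = -1455211693/29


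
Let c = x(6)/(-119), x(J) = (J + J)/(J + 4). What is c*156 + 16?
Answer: 8584/595 ≈ 14.427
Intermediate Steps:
x(J) = 2*J/(4 + J) (x(J) = (2*J)/(4 + J) = 2*J/(4 + J))
c = -6/595 (c = (2*6/(4 + 6))/(-119) = (2*6/10)*(-1/119) = (2*6*(1/10))*(-1/119) = (6/5)*(-1/119) = -6/595 ≈ -0.010084)
c*156 + 16 = -6/595*156 + 16 = -936/595 + 16 = 8584/595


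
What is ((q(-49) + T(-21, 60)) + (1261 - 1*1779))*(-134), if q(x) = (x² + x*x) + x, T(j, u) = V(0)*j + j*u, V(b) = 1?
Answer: -395836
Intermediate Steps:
T(j, u) = j + j*u (T(j, u) = 1*j + j*u = j + j*u)
q(x) = x + 2*x² (q(x) = (x² + x²) + x = 2*x² + x = x + 2*x²)
((q(-49) + T(-21, 60)) + (1261 - 1*1779))*(-134) = ((-49*(1 + 2*(-49)) - 21*(1 + 60)) + (1261 - 1*1779))*(-134) = ((-49*(1 - 98) - 21*61) + (1261 - 1779))*(-134) = ((-49*(-97) - 1281) - 518)*(-134) = ((4753 - 1281) - 518)*(-134) = (3472 - 518)*(-134) = 2954*(-134) = -395836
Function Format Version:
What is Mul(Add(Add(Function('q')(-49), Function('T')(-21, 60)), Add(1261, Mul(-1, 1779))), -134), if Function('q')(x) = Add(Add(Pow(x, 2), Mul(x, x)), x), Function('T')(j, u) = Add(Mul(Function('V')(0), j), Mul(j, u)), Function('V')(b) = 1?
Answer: -395836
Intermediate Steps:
Function('T')(j, u) = Add(j, Mul(j, u)) (Function('T')(j, u) = Add(Mul(1, j), Mul(j, u)) = Add(j, Mul(j, u)))
Function('q')(x) = Add(x, Mul(2, Pow(x, 2))) (Function('q')(x) = Add(Add(Pow(x, 2), Pow(x, 2)), x) = Add(Mul(2, Pow(x, 2)), x) = Add(x, Mul(2, Pow(x, 2))))
Mul(Add(Add(Function('q')(-49), Function('T')(-21, 60)), Add(1261, Mul(-1, 1779))), -134) = Mul(Add(Add(Mul(-49, Add(1, Mul(2, -49))), Mul(-21, Add(1, 60))), Add(1261, Mul(-1, 1779))), -134) = Mul(Add(Add(Mul(-49, Add(1, -98)), Mul(-21, 61)), Add(1261, -1779)), -134) = Mul(Add(Add(Mul(-49, -97), -1281), -518), -134) = Mul(Add(Add(4753, -1281), -518), -134) = Mul(Add(3472, -518), -134) = Mul(2954, -134) = -395836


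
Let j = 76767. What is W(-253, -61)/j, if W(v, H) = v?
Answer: -253/76767 ≈ -0.0032957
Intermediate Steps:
W(-253, -61)/j = -253/76767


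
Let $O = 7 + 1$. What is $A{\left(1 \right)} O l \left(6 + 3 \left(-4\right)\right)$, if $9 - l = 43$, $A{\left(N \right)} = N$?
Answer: $1632$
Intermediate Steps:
$O = 8$
$l = -34$ ($l = 9 - 43 = -34$)
$A{\left(1 \right)} O l \left(6 + 3 \left(-4\right)\right) = 1 \cdot 8 \left(-34\right) \left(6 + 3 \left(-4\right)\right) = 8 \left(-34\right) \left(6 - 12\right) = \left(-272\right) \left(-6\right) = 1632$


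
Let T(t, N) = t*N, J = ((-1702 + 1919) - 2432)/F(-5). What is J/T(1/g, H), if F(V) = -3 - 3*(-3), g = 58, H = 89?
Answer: -64235/267 ≈ -240.58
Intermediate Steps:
F(V) = 6 (F(V) = -3 + 9 = 6)
J = -2215/6 (J = ((-1702 + 1919) - 2432)/6 = (217 - 2432)*(1/6) = -2215*1/6 = -2215/6 ≈ -369.17)
T(t, N) = N*t
J/T(1/g, H) = -2215/(6*(89/58)) = -2215/(6*(89*(1/58))) = -2215/(6*89/58) = -2215/6*58/89 = -64235/267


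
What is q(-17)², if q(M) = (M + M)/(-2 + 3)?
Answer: 1156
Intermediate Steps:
q(M) = 2*M (q(M) = (2*M)/1 = (2*M)*1 = 2*M)
q(-17)² = (2*(-17))² = (-34)² = 1156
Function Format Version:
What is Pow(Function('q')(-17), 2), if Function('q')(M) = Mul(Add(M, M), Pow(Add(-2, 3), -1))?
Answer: 1156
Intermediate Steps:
Function('q')(M) = Mul(2, M) (Function('q')(M) = Mul(Mul(2, M), Pow(1, -1)) = Mul(Mul(2, M), 1) = Mul(2, M))
Pow(Function('q')(-17), 2) = Pow(Mul(2, -17), 2) = Pow(-34, 2) = 1156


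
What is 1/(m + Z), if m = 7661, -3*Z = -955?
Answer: 3/23938 ≈ 0.00012532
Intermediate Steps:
Z = 955/3 (Z = -1/3*(-955) = 955/3 ≈ 318.33)
1/(m + Z) = 1/(7661 + 955/3) = 1/(23938/3) = 3/23938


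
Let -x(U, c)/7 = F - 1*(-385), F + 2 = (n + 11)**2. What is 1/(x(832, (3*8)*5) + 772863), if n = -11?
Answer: 1/770182 ≈ 1.2984e-6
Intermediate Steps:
F = -2 (F = -2 + (-11 + 11)**2 = -2 + 0**2 = -2 + 0 = -2)
x(U, c) = -2681 (x(U, c) = -7*(-2 - 1*(-385)) = -7*(-2 + 385) = -7*383 = -2681)
1/(x(832, (3*8)*5) + 772863) = 1/(-2681 + 772863) = 1/770182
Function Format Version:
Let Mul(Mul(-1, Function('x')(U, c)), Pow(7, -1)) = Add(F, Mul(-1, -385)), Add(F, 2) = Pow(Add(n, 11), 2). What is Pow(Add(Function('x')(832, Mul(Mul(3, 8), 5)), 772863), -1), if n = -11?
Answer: Rational(1, 770182) ≈ 1.2984e-6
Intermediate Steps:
F = -2 (F = Add(-2, Pow(Add(-11, 11), 2)) = Add(-2, Pow(0, 2)) = Add(-2, 0) = -2)
Function('x')(U, c) = -2681 (Function('x')(U, c) = Mul(-7, Add(-2, Mul(-1, -385))) = Mul(-7, Add(-2, 385)) = Mul(-7, 383) = -2681)
Pow(Add(Function('x')(832, Mul(Mul(3, 8), 5)), 772863), -1) = Pow(Add(-2681, 772863), -1) = Pow(770182, -1) = Rational(1, 770182)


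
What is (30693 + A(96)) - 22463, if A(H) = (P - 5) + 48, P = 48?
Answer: 8321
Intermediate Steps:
A(H) = 91 (A(H) = (48 - 5) + 48 = 43 + 48 = 91)
(30693 + A(96)) - 22463 = (30693 + 91) - 22463 = 30784 - 22463 = 8321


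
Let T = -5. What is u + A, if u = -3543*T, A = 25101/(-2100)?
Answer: 12392133/700 ≈ 17703.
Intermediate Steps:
A = -8367/700 (A = 25101*(-1/2100) = -8367/700 ≈ -11.953)
u = 17715 (u = -3543*(-5) = 17715)
u + A = 17715 - 8367/700 = 12392133/700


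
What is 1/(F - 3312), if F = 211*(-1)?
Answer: -1/3523 ≈ -0.00028385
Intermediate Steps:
F = -211
1/(F - 3312) = 1/(-211 - 3312) = 1/(-3523) = -1/3523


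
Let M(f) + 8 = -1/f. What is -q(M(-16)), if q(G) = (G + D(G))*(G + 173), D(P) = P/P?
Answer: 293151/256 ≈ 1145.1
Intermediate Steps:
D(P) = 1
M(f) = -8 - 1/f
q(G) = (1 + G)*(173 + G) (q(G) = (G + 1)*(G + 173) = (1 + G)*(173 + G))
-q(M(-16)) = -(173 + (-8 - 1/(-16))² + 174*(-8 - 1/(-16))) = -(173 + (-8 - 1*(-1/16))² + 174*(-8 - 1*(-1/16))) = -(173 + (-8 + 1/16)² + 174*(-8 + 1/16)) = -(173 + (-127/16)² + 174*(-127/16)) = -(173 + 16129/256 - 11049/8) = -1*(-293151/256) = 293151/256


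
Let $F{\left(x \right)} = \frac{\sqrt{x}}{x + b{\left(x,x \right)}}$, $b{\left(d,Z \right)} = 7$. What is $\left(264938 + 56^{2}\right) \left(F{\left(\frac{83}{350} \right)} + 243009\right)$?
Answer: $65144394666 + \frac{1340370 \sqrt{1162}}{2533} \approx 6.5144 \cdot 10^{10}$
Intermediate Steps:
$F{\left(x \right)} = \frac{\sqrt{x}}{7 + x}$ ($F{\left(x \right)} = \frac{\sqrt{x}}{x + 7} = \frac{\sqrt{x}}{7 + x}$)
$\left(264938 + 56^{2}\right) \left(F{\left(\frac{83}{350} \right)} + 243009\right) = \left(264938 + 56^{2}\right) \left(\frac{\sqrt{\frac{83}{350}}}{7 + \frac{83}{350}} + 243009\right) = \left(264938 + 3136\right) \left(\frac{\sqrt{83 \cdot \frac{1}{350}}}{7 + 83 \cdot \frac{1}{350}} + 243009\right) = 268074 \left(\frac{\sqrt{\frac{83}{350}}}{7 + \frac{83}{350}} + 243009\right) = 268074 \left(\frac{\frac{1}{70} \sqrt{1162}}{\frac{2533}{350}} + 243009\right) = 268074 \left(\frac{\sqrt{1162}}{70} \cdot \frac{350}{2533} + 243009\right) = 268074 \left(\frac{5 \sqrt{1162}}{2533} + 243009\right) = 268074 \left(243009 + \frac{5 \sqrt{1162}}{2533}\right) = 65144394666 + \frac{1340370 \sqrt{1162}}{2533}$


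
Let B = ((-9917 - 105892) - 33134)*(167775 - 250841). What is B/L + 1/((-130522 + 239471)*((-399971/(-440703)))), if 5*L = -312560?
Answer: -269566023008719514533/1362025223611624 ≈ -1.9792e+5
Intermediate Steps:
L = -62512 (L = (⅕)*(-312560) = -62512)
B = 12372099238 (B = (-115809 - 33134)*(-83066) = -148943*(-83066) = 12372099238)
B/L + 1/((-130522 + 239471)*((-399971/(-440703)))) = 12372099238/(-62512) + 1/((-130522 + 239471)*((-399971/(-440703)))) = 12372099238*(-1/62512) + 1/(108949*((-399971*(-1/440703)))) = -6186049619/31256 + 1/(108949*(399971/440703)) = -6186049619/31256 + (1/108949)*(440703/399971) = -6186049619/31256 + 440703/43576440479 = -269566023008719514533/1362025223611624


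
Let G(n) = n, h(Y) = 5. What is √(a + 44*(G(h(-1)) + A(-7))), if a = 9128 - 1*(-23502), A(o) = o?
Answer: √32542 ≈ 180.39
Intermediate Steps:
a = 32630 (a = 9128 + 23502 = 32630)
√(a + 44*(G(h(-1)) + A(-7))) = √(32630 + 44*(5 - 7)) = √(32630 + 44*(-2)) = √(32630 - 88) = √32542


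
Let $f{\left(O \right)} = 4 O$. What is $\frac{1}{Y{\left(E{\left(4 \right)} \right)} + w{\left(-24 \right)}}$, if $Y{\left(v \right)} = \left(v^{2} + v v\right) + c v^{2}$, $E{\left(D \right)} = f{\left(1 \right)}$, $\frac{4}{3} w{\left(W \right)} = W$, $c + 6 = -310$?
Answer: $- \frac{1}{5042} \approx -0.00019833$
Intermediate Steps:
$c = -316$ ($c = -6 - 310 = -316$)
$w{\left(W \right)} = \frac{3 W}{4}$
$E{\left(D \right)} = 4$ ($E{\left(D \right)} = 4 \cdot 1 = 4$)
$Y{\left(v \right)} = - 314 v^{2}$ ($Y{\left(v \right)} = \left(v^{2} + v v\right) - 316 v^{2} = \left(v^{2} + v^{2}\right) - 316 v^{2} = 2 v^{2} - 316 v^{2} = - 314 v^{2}$)
$\frac{1}{Y{\left(E{\left(4 \right)} \right)} + w{\left(-24 \right)}} = \frac{1}{- 314 \cdot 4^{2} + \frac{3}{4} \left(-24\right)} = \frac{1}{\left(-314\right) 16 - 18} = \frac{1}{-5024 - 18} = \frac{1}{-5042} = - \frac{1}{5042}$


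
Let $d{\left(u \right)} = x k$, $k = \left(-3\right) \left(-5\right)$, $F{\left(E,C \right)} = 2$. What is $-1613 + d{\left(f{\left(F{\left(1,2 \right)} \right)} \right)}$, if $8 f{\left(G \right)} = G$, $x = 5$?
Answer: $-1538$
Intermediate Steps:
$k = 15$
$f{\left(G \right)} = \frac{G}{8}$
$d{\left(u \right)} = 75$ ($d{\left(u \right)} = 5 \cdot 15 = 75$)
$-1613 + d{\left(f{\left(F{\left(1,2 \right)} \right)} \right)} = -1613 + 75 = -1538$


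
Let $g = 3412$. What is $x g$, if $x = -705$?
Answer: $-2405460$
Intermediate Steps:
$x g = \left(-705\right) 3412 = -2405460$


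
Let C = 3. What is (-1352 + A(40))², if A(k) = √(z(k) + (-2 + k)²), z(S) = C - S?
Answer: (1352 - √1407)² ≈ 1.7279e+6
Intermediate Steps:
z(S) = 3 - S
A(k) = √(3 + (-2 + k)² - k) (A(k) = √((3 - k) + (-2 + k)²) = √(3 + (-2 + k)² - k))
(-1352 + A(40))² = (-1352 + √(3 + (-2 + 40)² - 1*40))² = (-1352 + √(3 + 38² - 40))² = (-1352 + √(3 + 1444 - 40))² = (-1352 + √1407)²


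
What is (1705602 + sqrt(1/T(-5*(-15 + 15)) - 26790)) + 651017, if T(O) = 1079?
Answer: 2356619 + I*sqrt(31190015311)/1079 ≈ 2.3566e+6 + 163.68*I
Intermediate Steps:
(1705602 + sqrt(1/T(-5*(-15 + 15)) - 26790)) + 651017 = (1705602 + sqrt(1/1079 - 26790)) + 651017 = (1705602 + sqrt(-28906409/1079)) + 651017 = (1705602 + I*sqrt(31190015311)/1079) + 651017 = 2356619 + I*sqrt(31190015311)/1079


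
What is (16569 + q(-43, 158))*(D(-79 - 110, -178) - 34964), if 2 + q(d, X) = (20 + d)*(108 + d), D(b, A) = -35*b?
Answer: -427276128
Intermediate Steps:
q(d, X) = -2 + (20 + d)*(108 + d)
(16569 + q(-43, 158))*(D(-79 - 110, -178) - 34964) = (16569 + (2158 + (-43)² + 128*(-43)))*(-35*(-79 - 110) - 34964) = (16569 + (2158 + 1849 - 5504))*(-35*(-189) - 34964) = (16569 - 1497)*(6615 - 34964) = 15072*(-28349) = -427276128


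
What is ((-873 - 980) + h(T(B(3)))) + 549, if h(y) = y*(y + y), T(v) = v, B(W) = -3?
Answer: -1286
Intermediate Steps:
h(y) = 2*y² (h(y) = y*(2*y) = 2*y²)
((-873 - 980) + h(T(B(3)))) + 549 = ((-873 - 980) + 2*(-3)²) + 549 = (-1853 + 2*9) + 549 = (-1853 + 18) + 549 = -1835 + 549 = -1286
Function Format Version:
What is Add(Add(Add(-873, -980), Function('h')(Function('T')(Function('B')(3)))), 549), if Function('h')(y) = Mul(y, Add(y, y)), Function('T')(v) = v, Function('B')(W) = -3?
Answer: -1286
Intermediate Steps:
Function('h')(y) = Mul(2, Pow(y, 2)) (Function('h')(y) = Mul(y, Mul(2, y)) = Mul(2, Pow(y, 2)))
Add(Add(Add(-873, -980), Function('h')(Function('T')(Function('B')(3)))), 549) = Add(Add(Add(-873, -980), Mul(2, Pow(-3, 2))), 549) = Add(Add(-1853, Mul(2, 9)), 549) = Add(Add(-1853, 18), 549) = Add(-1835, 549) = -1286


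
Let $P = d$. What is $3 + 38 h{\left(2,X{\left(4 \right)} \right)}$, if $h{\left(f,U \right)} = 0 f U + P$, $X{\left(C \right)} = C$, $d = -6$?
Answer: $-225$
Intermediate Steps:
$P = -6$
$h{\left(f,U \right)} = -6$ ($h{\left(f,U \right)} = 0 f U - 6 = 0 U - 6 = 0 - 6 = -6$)
$3 + 38 h{\left(2,X{\left(4 \right)} \right)} = 3 + 38 \left(-6\right) = 3 - 228 = -225$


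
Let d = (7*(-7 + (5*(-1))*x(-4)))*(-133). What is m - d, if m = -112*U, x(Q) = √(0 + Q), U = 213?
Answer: -30373 - 9310*I ≈ -30373.0 - 9310.0*I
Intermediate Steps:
x(Q) = √Q
m = -23856 (m = -112*213 = -23856)
d = 6517 + 9310*I (d = (7*(-7 + (5*(-1))*√(-4)))*(-133) = (7*(-7 - 10*I))*(-133) = (-49 - 70*I)*(-133) = 6517 + 9310*I ≈ 6517.0 + 9310.0*I)
m - d = -23856 - (6517 + 9310*I) = -23856 + (-6517 - 9310*I) = -30373 - 9310*I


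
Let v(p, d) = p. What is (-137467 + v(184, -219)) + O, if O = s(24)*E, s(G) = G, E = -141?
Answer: -140667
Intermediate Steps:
O = -3384 (O = 24*(-141) = -3384)
(-137467 + v(184, -219)) + O = (-137467 + 184) - 3384 = -137283 - 3384 = -140667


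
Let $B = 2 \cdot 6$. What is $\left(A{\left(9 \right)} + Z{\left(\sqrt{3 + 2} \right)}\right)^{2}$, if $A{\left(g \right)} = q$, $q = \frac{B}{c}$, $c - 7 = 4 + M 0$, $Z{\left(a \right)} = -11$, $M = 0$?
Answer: $\frac{11881}{121} \approx 98.19$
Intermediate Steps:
$B = 12$
$c = 11$ ($c = 7 + \left(4 + 0 \cdot 0\right) = 7 + \left(4 + 0\right) = 7 + 4 = 11$)
$q = \frac{12}{11} \approx 1.0909$
$A{\left(g \right)} = \frac{12}{11}$
$\left(A{\left(9 \right)} + Z{\left(\sqrt{3 + 2} \right)}\right)^{2} = \left(\frac{12}{11} - 11\right)^{2} = \left(- \frac{109}{11}\right)^{2} = \frac{11881}{121}$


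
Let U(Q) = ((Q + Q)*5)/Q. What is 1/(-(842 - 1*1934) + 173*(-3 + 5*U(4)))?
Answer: 1/9223 ≈ 0.00010842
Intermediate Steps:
U(Q) = 10 (U(Q) = ((2*Q)*5)/Q = (10*Q)/Q = 10)
1/(-(842 - 1*1934) + 173*(-3 + 5*U(4))) = 1/(-(842 - 1*1934) + 173*(-3 + 5*10)) = 1/(-(842 - 1934) + 173*(-3 + 50)) = 1/(-1*(-1092) + 173*47) = 1/(1092 + 8131) = 1/9223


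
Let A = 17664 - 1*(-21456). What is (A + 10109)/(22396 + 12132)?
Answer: 49229/34528 ≈ 1.4258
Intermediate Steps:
A = 39120 (A = 17664 + 21456 = 39120)
(A + 10109)/(22396 + 12132) = (39120 + 10109)/(22396 + 12132) = 49229/34528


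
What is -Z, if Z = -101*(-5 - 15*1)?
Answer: -2020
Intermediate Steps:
Z = 2020 (Z = -101*(-5 - 15) = -101*(-20) = 2020)
-Z = -1*2020 = -2020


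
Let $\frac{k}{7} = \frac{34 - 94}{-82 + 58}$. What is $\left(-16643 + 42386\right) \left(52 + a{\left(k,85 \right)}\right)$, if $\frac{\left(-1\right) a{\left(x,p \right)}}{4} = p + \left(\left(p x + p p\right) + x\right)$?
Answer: $-906359544$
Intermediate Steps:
$k = \frac{35}{2}$ ($k = 7 \frac{34 - 94}{-82 + 58} = 7 \left(- \frac{60}{-24}\right) = 7 \left(\left(-60\right) \left(- \frac{1}{24}\right)\right) = 7 \cdot \frac{5}{2} = \frac{35}{2} \approx 17.5$)
$a{\left(x,p \right)} = - 4 p - 4 x - 4 p^{2} - 4 p x$ ($a{\left(x,p \right)} = - 4 \left(p + \left(\left(p x + p p\right) + x\right)\right) = - 4 \left(p + \left(\left(p x + p^{2}\right) + x\right)\right) = - 4 \left(p + \left(\left(p^{2} + p x\right) + x\right)\right) = - 4 \left(p + \left(x + p^{2} + p x\right)\right) = - 4 \left(p + x + p^{2} + p x\right) = - 4 p - 4 x - 4 p^{2} - 4 p x$)
$\left(-16643 + 42386\right) \left(52 + a{\left(k,85 \right)}\right) = \left(-16643 + 42386\right) \left(52 - \left(410 + 5950 + 28900\right)\right) = 25743 \left(52 - 35260\right) = 25743 \left(-35208\right) = -906359544$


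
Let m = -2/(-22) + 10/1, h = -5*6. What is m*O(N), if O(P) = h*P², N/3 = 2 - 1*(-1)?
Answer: -269730/11 ≈ -24521.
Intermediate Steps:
h = -30
N = 9 (N = 3*(2 - 1*(-1)) = 3*(2 + 1) = 3*3 = 9)
O(P) = -30*P²
m = 111/11 (m = -2*(-1/22) + 10*1 = 1/11 + 10 = 111/11 ≈ 10.091)
m*O(N) = 111*(-30*9²)/11 = 111*(-30*81)/11 = (111/11)*(-2430) = -269730/11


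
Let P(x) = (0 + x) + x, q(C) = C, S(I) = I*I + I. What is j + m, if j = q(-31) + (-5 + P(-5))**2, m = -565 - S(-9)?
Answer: -443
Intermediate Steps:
S(I) = I + I**2 (S(I) = I**2 + I = I + I**2)
P(x) = 2*x (P(x) = x + x = 2*x)
m = -637 (m = -565 - (-9)*(1 - 9) = -565 - (-9)*(-8) = -565 - 1*72 = -565 - 72 = -637)
j = 194 (j = -31 + (-5 + 2*(-5))**2 = -31 + (-5 - 10)**2 = -31 + (-15)**2 = -31 + 225 = 194)
j + m = 194 - 637 = -443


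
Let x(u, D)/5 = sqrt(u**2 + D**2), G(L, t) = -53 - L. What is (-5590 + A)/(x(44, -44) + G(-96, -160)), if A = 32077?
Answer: -1138941/94951 + 5827140*sqrt(2)/94951 ≈ 74.795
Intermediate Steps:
x(u, D) = 5*sqrt(D**2 + u**2) (x(u, D) = 5*sqrt(u**2 + D**2) = 5*sqrt(D**2 + u**2))
(-5590 + A)/(x(44, -44) + G(-96, -160)) = (-5590 + 32077)/(5*sqrt((-44)**2 + 44**2) + (-53 - 1*(-96))) = 26487/(5*sqrt(1936 + 1936) + (-53 + 96)) = 26487/(5*sqrt(3872) + 43) = 26487/(5*(44*sqrt(2)) + 43) = 26487/(220*sqrt(2) + 43) = 26487/(43 + 220*sqrt(2))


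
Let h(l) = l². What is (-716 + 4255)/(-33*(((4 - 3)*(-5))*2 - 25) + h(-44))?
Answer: 3539/3091 ≈ 1.1449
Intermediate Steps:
(-716 + 4255)/(-33*(((4 - 3)*(-5))*2 - 25) + h(-44)) = (-716 + 4255)/(-33*(((4 - 3)*(-5))*2 - 25) + (-44)²) = 3539/(-33*((1*(-5))*2 - 25) + 1936) = 3539/(-33*(-5*2 - 25) + 1936) = 3539/(-33*(-10 - 25) + 1936) = 3539/(-33*(-35) + 1936) = 3539/(1155 + 1936) = 3539/3091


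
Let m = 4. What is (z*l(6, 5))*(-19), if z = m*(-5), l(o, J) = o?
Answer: 2280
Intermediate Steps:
z = -20 (z = 4*(-5) = -20)
(z*l(6, 5))*(-19) = -20*6*(-19) = -120*(-19) = 2280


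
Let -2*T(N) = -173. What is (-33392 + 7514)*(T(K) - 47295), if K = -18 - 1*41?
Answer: 1221661563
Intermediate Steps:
K = -59 (K = -18 - 41 = -59)
T(N) = 173/2 (T(N) = -½*(-173) = 173/2)
(-33392 + 7514)*(T(K) - 47295) = (-33392 + 7514)*(173/2 - 47295) = -25878*(-94417/2) = 1221661563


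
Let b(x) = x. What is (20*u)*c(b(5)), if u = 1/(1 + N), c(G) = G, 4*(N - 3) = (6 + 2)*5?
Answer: 50/7 ≈ 7.1429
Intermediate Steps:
N = 13 (N = 3 + ((6 + 2)*5)/4 = 3 + (8*5)/4 = 3 + (¼)*40 = 3 + 10 = 13)
u = 1/14 (u = 1/(1 + 13) = 1/14 ≈ 0.071429)
(20*u)*c(b(5)) = (20*(1/14))*5 = (10/7)*5 = 50/7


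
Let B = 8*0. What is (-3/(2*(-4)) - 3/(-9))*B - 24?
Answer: -24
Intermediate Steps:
B = 0
(-3/(2*(-4)) - 3/(-9))*B - 24 = (-3/(2*(-4)) - 3/(-9))*0 - 24 = (-3/(-8) - 3*(-1/9))*0 - 24 = (-3*(-1/8) + 1/3)*0 - 24 = (3/8 + 1/3)*0 - 24 = (17/24)*0 - 24 = 0 - 24 = -24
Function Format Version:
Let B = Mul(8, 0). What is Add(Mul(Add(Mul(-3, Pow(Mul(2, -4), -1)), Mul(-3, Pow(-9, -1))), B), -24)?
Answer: -24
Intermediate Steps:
B = 0
Add(Mul(Add(Mul(-3, Pow(Mul(2, -4), -1)), Mul(-3, Pow(-9, -1))), B), -24) = Add(Mul(Add(Mul(-3, Pow(Mul(2, -4), -1)), Mul(-3, Pow(-9, -1))), 0), -24) = Add(Mul(Add(Mul(-3, Pow(-8, -1)), Mul(-3, Rational(-1, 9))), 0), -24) = Add(Mul(Add(Mul(-3, Rational(-1, 8)), Rational(1, 3)), 0), -24) = Add(Mul(Add(Rational(3, 8), Rational(1, 3)), 0), -24) = Add(Mul(Rational(17, 24), 0), -24) = Add(0, -24) = -24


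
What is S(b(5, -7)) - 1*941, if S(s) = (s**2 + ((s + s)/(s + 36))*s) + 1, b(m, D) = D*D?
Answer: 128987/85 ≈ 1517.5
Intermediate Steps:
b(m, D) = D**2
S(s) = 1 + s**2 + 2*s**2/(36 + s) (S(s) = (s**2 + ((2*s)/(36 + s))*s) + 1 = (s**2 + (2*s/(36 + s))*s) + 1 = (s**2 + 2*s**2/(36 + s)) + 1 = 1 + s**2 + 2*s**2/(36 + s))
S(b(5, -7)) - 1*941 = (36 + (-7)**2 + ((-7)**2)**3 + 38*((-7)**2)**2)/(36 + (-7)**2) - 1*941 = (36 + 49 + 49**3 + 38*49**2)/(36 + 49) - 941 = (36 + 49 + 117649 + 38*2401)/85 - 941 = (36 + 49 + 117649 + 91238)/85 - 941 = (1/85)*208972 - 941 = 208972/85 - 941 = 128987/85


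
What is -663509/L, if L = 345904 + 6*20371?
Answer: -663509/468130 ≈ -1.4174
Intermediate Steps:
L = 468130 (L = 345904 + 122226 = 468130)
-663509/L = -663509/468130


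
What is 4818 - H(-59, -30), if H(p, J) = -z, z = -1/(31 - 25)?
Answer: 28907/6 ≈ 4817.8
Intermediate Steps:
z = -⅙ (z = -1/6 = -1*⅙ = -⅙ ≈ -0.16667)
H(p, J) = ⅙ (H(p, J) = -1*(-⅙) = ⅙)
4818 - H(-59, -30) = 4818 - 1*⅙ = 4818 - ⅙ = 28907/6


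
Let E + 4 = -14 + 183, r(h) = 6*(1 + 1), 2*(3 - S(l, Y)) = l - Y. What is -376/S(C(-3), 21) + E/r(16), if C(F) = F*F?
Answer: -1009/36 ≈ -28.028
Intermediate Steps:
C(F) = F**2
S(l, Y) = 3 + Y/2 - l/2 (S(l, Y) = 3 - (l - Y)/2 = 3 + (Y/2 - l/2) = 3 + Y/2 - l/2)
r(h) = 12 (r(h) = 6*2 = 12)
E = 165 (E = -4 + (-14 + 183) = -4 + 169 = 165)
-376/S(C(-3), 21) + E/r(16) = -376/(3 + (1/2)*21 - 1/2*(-3)**2) + 165/12 = -376/(3 + 21/2 - 1/2*9) + 165*(1/12) = -376/(3 + 21/2 - 9/2) + 55/4 = -376/9 + 55/4 = -1009/36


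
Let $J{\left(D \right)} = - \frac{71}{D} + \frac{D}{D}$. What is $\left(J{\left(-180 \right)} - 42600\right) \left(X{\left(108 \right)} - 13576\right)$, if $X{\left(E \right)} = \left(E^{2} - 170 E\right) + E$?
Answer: $\frac{38653122709}{45} \approx 8.5896 \cdot 10^{8}$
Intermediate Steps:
$J{\left(D \right)} = 1 - \frac{71}{D}$ ($J{\left(D \right)} = - \frac{71}{D} + 1 = 1 - \frac{71}{D}$)
$X{\left(E \right)} = E^{2} - 169 E$
$\left(J{\left(-180 \right)} - 42600\right) \left(X{\left(108 \right)} - 13576\right) = \left(\frac{-71 - 180}{-180} - 42600\right) \left(108 \left(-169 + 108\right) - 13576\right) = \left(\left(- \frac{1}{180}\right) \left(-251\right) - 42600\right) \left(108 \left(-61\right) - 13576\right) = \left(\frac{251}{180} - 42600\right) \left(-6588 - 13576\right) = \left(- \frac{7667749}{180}\right) \left(-20164\right) = \frac{38653122709}{45}$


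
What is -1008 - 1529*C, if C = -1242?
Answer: 1898010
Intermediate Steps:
-1008 - 1529*C = -1008 - 1529*(-1242) = -1008 + 1899018 = 1898010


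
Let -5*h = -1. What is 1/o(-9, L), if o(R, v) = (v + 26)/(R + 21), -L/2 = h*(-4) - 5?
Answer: 15/47 ≈ 0.31915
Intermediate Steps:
h = ⅕ (h = -⅕*(-1) = ⅕ ≈ 0.20000)
L = 58/5 (L = -2*((⅕)*(-4) - 5) = -2*(-⅘ - 5) = -2*(-29/5) = 58/5 ≈ 11.600)
o(R, v) = (26 + v)/(21 + R)
1/o(-9, L) = 1/((26 + 58/5)/(21 - 9)) = 1/((188/5)/12) = 1/((1/12)*(188/5)) = 1/(47/15) = 15/47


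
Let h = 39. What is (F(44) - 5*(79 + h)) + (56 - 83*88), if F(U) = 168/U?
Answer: -86176/11 ≈ -7834.2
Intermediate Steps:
(F(44) - 5*(79 + h)) + (56 - 83*88) = (168/44 - 5*(79 + 39)) + (56 - 83*88) = (168*(1/44) - 5*118) + (56 - 7304) = (42/11 - 590) - 7248 = -6448/11 - 7248 = -86176/11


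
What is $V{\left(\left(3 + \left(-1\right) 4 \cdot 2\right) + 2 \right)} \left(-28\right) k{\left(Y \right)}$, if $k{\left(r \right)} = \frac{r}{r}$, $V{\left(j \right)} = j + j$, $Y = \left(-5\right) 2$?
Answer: $168$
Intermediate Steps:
$Y = -10$
$V{\left(j \right)} = 2 j$
$k{\left(r \right)} = 1$
$V{\left(\left(3 + \left(-1\right) 4 \cdot 2\right) + 2 \right)} \left(-28\right) k{\left(Y \right)} = 2 \left(\left(3 + \left(-1\right) 4 \cdot 2\right) + 2\right) \left(-28\right) 1 = 2 \left(\left(3 - 8\right) + 2\right) \left(-28\right) 1 = 2 \left(-5 + 2\right) \left(-28\right) 1 = 2 \left(-3\right) \left(-28\right) 1 = \left(-6\right) \left(-28\right) 1 = 168 \cdot 1 = 168$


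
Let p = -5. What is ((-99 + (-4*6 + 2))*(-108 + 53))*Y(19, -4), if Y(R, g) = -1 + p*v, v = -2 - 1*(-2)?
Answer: -6655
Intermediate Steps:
v = 0 (v = -2 + 2 = 0)
Y(R, g) = -1 (Y(R, g) = -1 - 5*0 = -1 + 0 = -1)
((-99 + (-4*6 + 2))*(-108 + 53))*Y(19, -4) = ((-99 + (-4*6 + 2))*(-108 + 53))*(-1) = ((-99 + (-24 + 2))*(-55))*(-1) = ((-99 - 22)*(-55))*(-1) = -121*(-55)*(-1) = 6655*(-1) = -6655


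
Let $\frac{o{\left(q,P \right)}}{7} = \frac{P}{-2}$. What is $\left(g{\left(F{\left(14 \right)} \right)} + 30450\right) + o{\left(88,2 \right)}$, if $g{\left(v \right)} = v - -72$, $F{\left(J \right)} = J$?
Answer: $30529$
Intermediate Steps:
$o{\left(q,P \right)} = - \frac{7 P}{2}$ ($o{\left(q,P \right)} = 7 \frac{P}{-2} = 7 P \left(- \frac{1}{2}\right) = 7 \left(- \frac{P}{2}\right) = - \frac{7 P}{2}$)
$g{\left(v \right)} = 72 + v$ ($g{\left(v \right)} = v + 72 = 72 + v$)
$\left(g{\left(F{\left(14 \right)} \right)} + 30450\right) + o{\left(88,2 \right)} = \left(\left(72 + 14\right) + 30450\right) - 7 = \left(86 + 30450\right) - 7 = 30536 - 7 = 30529$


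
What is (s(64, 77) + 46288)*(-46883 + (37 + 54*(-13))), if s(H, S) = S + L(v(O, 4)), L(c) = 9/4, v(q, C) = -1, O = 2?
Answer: -2204670003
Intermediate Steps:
L(c) = 9/4 (L(c) = 9*(1/4) = 9/4)
s(H, S) = 9/4 + S (s(H, S) = S + 9/4 = 9/4 + S)
(s(64, 77) + 46288)*(-46883 + (37 + 54*(-13))) = ((9/4 + 77) + 46288)*(-46883 + (37 + 54*(-13))) = (317/4 + 46288)*(-46883 + (37 - 702)) = 185469*(-46883 - 665)/4 = (185469/4)*(-47548) = -2204670003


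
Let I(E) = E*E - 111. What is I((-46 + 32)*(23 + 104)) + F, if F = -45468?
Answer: 3115705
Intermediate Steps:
I(E) = -111 + E**2 (I(E) = E**2 - 111 = -111 + E**2)
I((-46 + 32)*(23 + 104)) + F = (-111 + ((-46 + 32)*(23 + 104))**2) - 45468 = (-111 + (-14*127)**2) - 45468 = (-111 + (-1778)**2) - 45468 = (-111 + 3161284) - 45468 = 3161173 - 45468 = 3115705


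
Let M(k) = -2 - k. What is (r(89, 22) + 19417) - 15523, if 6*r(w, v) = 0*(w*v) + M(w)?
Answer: 23273/6 ≈ 3878.8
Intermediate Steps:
r(w, v) = -⅓ - w/6 (r(w, v) = (0*(w*v) + (-2 - w))/6 = (0*(v*w) + (-2 - w))/6 = (0 + (-2 - w))/6 = (-2 - w)/6 = -⅓ - w/6)
(r(89, 22) + 19417) - 15523 = ((-⅓ - ⅙*89) + 19417) - 15523 = ((-⅓ - 89/6) + 19417) - 15523 = (-91/6 + 19417) - 15523 = 116411/6 - 15523 = 23273/6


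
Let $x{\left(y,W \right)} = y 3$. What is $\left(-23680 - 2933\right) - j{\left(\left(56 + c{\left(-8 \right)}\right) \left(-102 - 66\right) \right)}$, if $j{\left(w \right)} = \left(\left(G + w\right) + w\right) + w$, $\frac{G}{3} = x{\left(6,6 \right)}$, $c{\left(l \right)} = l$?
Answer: $-2475$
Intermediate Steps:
$x{\left(y,W \right)} = 3 y$
$G = 54$ ($G = 3 \cdot 3 \cdot 6 = 3 \cdot 18 = 54$)
$j{\left(w \right)} = 54 + 3 w$ ($j{\left(w \right)} = \left(\left(54 + w\right) + w\right) + w = \left(54 + 2 w\right) + w = 54 + 3 w$)
$\left(-23680 - 2933\right) - j{\left(\left(56 + c{\left(-8 \right)}\right) \left(-102 - 66\right) \right)} = \left(-23680 - 2933\right) - \left(54 + 3 \left(56 - 8\right) \left(-102 - 66\right)\right) = -26613 - \left(54 + 3 \cdot 48 \left(-168\right)\right) = -26613 - \left(54 + 3 \left(-8064\right)\right) = -26613 - \left(54 - 24192\right) = -26613 - -24138 = -26613 + 24138 = -2475$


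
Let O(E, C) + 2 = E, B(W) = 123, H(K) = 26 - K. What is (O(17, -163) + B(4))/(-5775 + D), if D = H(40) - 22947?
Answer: -69/14368 ≈ -0.0048023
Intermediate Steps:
O(E, C) = -2 + E
D = -22961 (D = (26 - 1*40) - 22947 = (26 - 40) - 22947 = -14 - 22947 = -22961)
(O(17, -163) + B(4))/(-5775 + D) = ((-2 + 17) + 123)/(-5775 - 22961) = (15 + 123)/(-28736) = 138*(-1/28736) = -69/14368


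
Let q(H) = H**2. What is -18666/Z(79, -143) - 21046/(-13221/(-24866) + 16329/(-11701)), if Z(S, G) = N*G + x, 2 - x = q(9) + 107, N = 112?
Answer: 49608676749291305/2036089081293 ≈ 24365.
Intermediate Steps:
x = -186 (x = 2 - (9**2 + 107) = 2 - (81 + 107) = 2 - 1*188 = 2 - 188 = -186)
Z(S, G) = -186 + 112*G (Z(S, G) = 112*G - 186 = -186 + 112*G)
-18666/Z(79, -143) - 21046/(-13221/(-24866) + 16329/(-11701)) = -18666/(-186 + 112*(-143)) - 21046/(-13221/(-24866) + 16329/(-11701)) = -18666/(-186 - 16016) - 21046/(-13221*(-1/24866) + 16329*(-1/11701)) = -18666/(-16202) - 21046/(13221/24866 - 16329/11701) = -18666*(-1/16202) - 21046/(-251337993/290957066) = 9333/8101 - 21046*(-290957066/251337993) = 9333/8101 + 6123482411036/251337993 = 49608676749291305/2036089081293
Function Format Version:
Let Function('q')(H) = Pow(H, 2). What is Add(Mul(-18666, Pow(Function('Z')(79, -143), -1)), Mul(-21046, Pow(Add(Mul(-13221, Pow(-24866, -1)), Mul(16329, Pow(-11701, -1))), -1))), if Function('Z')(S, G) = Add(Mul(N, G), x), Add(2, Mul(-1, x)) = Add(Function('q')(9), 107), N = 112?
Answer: Rational(49608676749291305, 2036089081293) ≈ 24365.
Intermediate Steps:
x = -186 (x = Add(2, Mul(-1, Add(Pow(9, 2), 107))) = Add(2, Mul(-1, Add(81, 107))) = Add(2, Mul(-1, 188)) = Add(2, -188) = -186)
Function('Z')(S, G) = Add(-186, Mul(112, G)) (Function('Z')(S, G) = Add(Mul(112, G), -186) = Add(-186, Mul(112, G)))
Add(Mul(-18666, Pow(Function('Z')(79, -143), -1)), Mul(-21046, Pow(Add(Mul(-13221, Pow(-24866, -1)), Mul(16329, Pow(-11701, -1))), -1))) = Add(Mul(-18666, Pow(Add(-186, Mul(112, -143)), -1)), Mul(-21046, Pow(Add(Mul(-13221, Pow(-24866, -1)), Mul(16329, Pow(-11701, -1))), -1))) = Add(Mul(-18666, Pow(Add(-186, -16016), -1)), Mul(-21046, Pow(Add(Mul(-13221, Rational(-1, 24866)), Mul(16329, Rational(-1, 11701))), -1))) = Add(Mul(-18666, Pow(-16202, -1)), Mul(-21046, Pow(Add(Rational(13221, 24866), Rational(-16329, 11701)), -1))) = Add(Mul(-18666, Rational(-1, 16202)), Mul(-21046, Pow(Rational(-251337993, 290957066), -1))) = Add(Rational(9333, 8101), Mul(-21046, Rational(-290957066, 251337993))) = Add(Rational(9333, 8101), Rational(6123482411036, 251337993)) = Rational(49608676749291305, 2036089081293)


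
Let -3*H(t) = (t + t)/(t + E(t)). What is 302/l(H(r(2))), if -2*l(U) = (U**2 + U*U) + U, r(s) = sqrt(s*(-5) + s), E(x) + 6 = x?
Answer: 1359*(-sqrt(2) + 24*I)/(2*sqrt(2) + 9*I) ≈ 3237.2 + 1230.9*I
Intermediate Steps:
E(x) = -6 + x
r(s) = 2*sqrt(-s) (r(s) = sqrt(-5*s + s) = sqrt(-4*s) = 2*sqrt(-s))
H(t) = -2*t/(3*(-6 + 2*t)) (H(t) = -(t + t)/(3*(t + (-6 + t))) = -2*t/(3*(-6 + 2*t)))
l(U) = -U**2 - U/2 (l(U) = -((U**2 + U*U) + U)/2 = -((U**2 + U**2) + U)/2 = -(2*U**2 + U)/2 = -(U + 2*U**2)/2 = -U**2 - U/2)
302/l(H(r(2))) = 302/((-(-2*sqrt(-1*2)/(-9 + 3*(2*sqrt(-1*2))))*(1/2 - 2*sqrt(-1*2)/(-9 + 3*(2*sqrt(-1*2)))))) = 302/((-(-2*sqrt(-2)/(-9 + 3*(2*sqrt(-2))))*(1/2 - 2*sqrt(-2)/(-9 + 3*(2*sqrt(-2)))))) = 302/((-(-2*(I*sqrt(2))/(-9 + 3*(2*(I*sqrt(2)))))*(1/2 - 2*(I*sqrt(2))/(-9 + 3*(2*(I*sqrt(2))))))) = 302/((-(-2*I*sqrt(2)/(-9 + 3*(2*I*sqrt(2))))*(1/2 - 2*I*sqrt(2)/(-9 + 3*(2*I*sqrt(2)))))) = 302/((-(-2*I*sqrt(2)/(-9 + 6*I*sqrt(2)))*(1/2 - 2*I*sqrt(2)/(-9 + 6*I*sqrt(2))))) = 302/((2*I*sqrt(2)*(1/2 - 2*I*sqrt(2)/(-9 + 6*I*sqrt(2)))/(-9 + 6*I*sqrt(2)))) = 302*(-I*sqrt(2)*(-9 + 6*I*sqrt(2))/(4*(1/2 - 2*I*sqrt(2)/(-9 + 6*I*sqrt(2))))) = -151*I*sqrt(2)*(-9 + 6*I*sqrt(2))/(2*(1/2 - 2*I*sqrt(2)/(-9 + 6*I*sqrt(2))))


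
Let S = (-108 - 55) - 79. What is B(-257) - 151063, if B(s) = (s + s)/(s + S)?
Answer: -75379923/499 ≈ -1.5106e+5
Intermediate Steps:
S = -242 (S = -163 - 79 = -242)
B(s) = 2*s/(-242 + s) (B(s) = (s + s)/(s - 242) = (2*s)/(-242 + s) = 2*s/(-242 + s))
B(-257) - 151063 = 2*(-257)/(-242 - 257) - 151063 = 2*(-257)/(-499) - 151063 = 2*(-257)*(-1/499) - 151063 = 514/499 - 151063 = -75379923/499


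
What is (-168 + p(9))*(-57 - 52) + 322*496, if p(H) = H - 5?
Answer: 177588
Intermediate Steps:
p(H) = -5 + H
(-168 + p(9))*(-57 - 52) + 322*496 = (-168 + (-5 + 9))*(-57 - 52) + 322*496 = (-168 + 4)*(-109) + 159712 = -164*(-109) + 159712 = 17876 + 159712 = 177588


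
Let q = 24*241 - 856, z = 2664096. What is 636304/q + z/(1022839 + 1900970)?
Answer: 5576071509/42882532 ≈ 130.03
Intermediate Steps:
q = 4928 (q = 5784 - 856 = 4928)
636304/q + z/(1022839 + 1900970) = 636304/4928 + 2664096/(1022839 + 1900970) = 636304*(1/4928) + 2664096/2923809 = 39769/308 + 2664096*(1/2923809) = 39769/308 + 888032/974603 = 5576071509/42882532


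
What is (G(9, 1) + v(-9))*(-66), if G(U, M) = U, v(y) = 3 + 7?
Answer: -1254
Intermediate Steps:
v(y) = 10
(G(9, 1) + v(-9))*(-66) = (9 + 10)*(-66) = 19*(-66) = -1254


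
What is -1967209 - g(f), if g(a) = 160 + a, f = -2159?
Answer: -1965210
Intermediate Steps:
-1967209 - g(f) = -1967209 - (160 - 2159) = -1967209 - 1*(-1999) = -1967209 + 1999 = -1965210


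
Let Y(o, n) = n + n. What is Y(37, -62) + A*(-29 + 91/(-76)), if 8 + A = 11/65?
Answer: 111119/988 ≈ 112.47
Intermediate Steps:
Y(o, n) = 2*n
A = -509/65 (A = -8 + 11/65 = -509/65 ≈ -7.8308)
Y(37, -62) + A*(-29 + 91/(-76)) = 2*(-62) - 509*(-29 + 91/(-76))/65 = -124 - 509*(-29 + 91*(-1/76))/65 = -124 - 509*(-29 - 91/76)/65 = -124 - 509/65*(-2295/76) = -124 + 233631/988 = 111119/988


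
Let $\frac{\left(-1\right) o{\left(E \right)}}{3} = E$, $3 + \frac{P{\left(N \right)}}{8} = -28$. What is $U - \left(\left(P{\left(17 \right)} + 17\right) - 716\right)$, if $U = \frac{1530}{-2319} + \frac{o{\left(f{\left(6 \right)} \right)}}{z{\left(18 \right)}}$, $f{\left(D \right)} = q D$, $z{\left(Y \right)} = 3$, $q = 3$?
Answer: $\frac{717607}{773} \approx 928.34$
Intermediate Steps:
$f{\left(D \right)} = 3 D$
$P{\left(N \right)} = -248$ ($P{\left(N \right)} = -24 + 8 \left(-28\right) = -24 - 224 = -248$)
$o{\left(E \right)} = - 3 E$
$U = - \frac{14424}{773}$ ($U = \frac{1530}{-2319} + \frac{\left(-3\right) 3 \cdot 6}{3} = 1530 \left(- \frac{1}{2319}\right) + \left(-3\right) 18 \cdot \frac{1}{3} = - \frac{510}{773} - 18 = - \frac{14424}{773} \approx -18.66$)
$U - \left(\left(P{\left(17 \right)} + 17\right) - 716\right) = - \frac{14424}{773} - \left(\left(-248 + 17\right) - 716\right) = - \frac{14424}{773} - \left(-231 - 716\right) = - \frac{14424}{773} - -947 = - \frac{14424}{773} + 947 = \frac{717607}{773}$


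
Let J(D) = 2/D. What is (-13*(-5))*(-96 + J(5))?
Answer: -6214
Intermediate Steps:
(-13*(-5))*(-96 + J(5)) = (-13*(-5))*(-96 + 2/5) = 65*(-96 + 2*(⅕)) = 65*(-96 + ⅖) = 65*(-478/5) = -6214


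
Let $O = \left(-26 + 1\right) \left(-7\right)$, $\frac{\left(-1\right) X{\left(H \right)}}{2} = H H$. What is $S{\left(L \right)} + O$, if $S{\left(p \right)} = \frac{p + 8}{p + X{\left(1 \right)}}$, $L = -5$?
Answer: $\frac{1222}{7} \approx 174.57$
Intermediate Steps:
$X{\left(H \right)} = - 2 H^{2}$ ($X{\left(H \right)} = - 2 H H = - 2 H^{2}$)
$S{\left(p \right)} = \frac{8 + p}{-2 + p}$ ($S{\left(p \right)} = \frac{p + 8}{p - 2 \cdot 1^{2}} = \frac{8 + p}{p - 2} = \frac{8 + p}{-2 + p}$)
$O = 175$ ($O = \left(-25\right) \left(-7\right) = 175$)
$S{\left(L \right)} + O = \frac{8 - 5}{-2 - 5} + 175 = \frac{1}{-7} \cdot 3 + 175 = \left(- \frac{1}{7}\right) 3 + 175 = - \frac{3}{7} + 175 = \frac{1222}{7}$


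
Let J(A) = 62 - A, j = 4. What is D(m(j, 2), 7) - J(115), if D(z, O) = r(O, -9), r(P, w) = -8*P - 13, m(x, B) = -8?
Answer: -16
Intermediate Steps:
r(P, w) = -13 - 8*P
D(z, O) = -13 - 8*O
D(m(j, 2), 7) - J(115) = (-13 - 8*7) - (62 - 1*115) = (-13 - 56) - (62 - 115) = -69 - 1*(-53) = -69 + 53 = -16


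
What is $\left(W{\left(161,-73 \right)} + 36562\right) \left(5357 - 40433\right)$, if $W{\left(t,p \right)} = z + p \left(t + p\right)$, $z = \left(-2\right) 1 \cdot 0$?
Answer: $-1057120488$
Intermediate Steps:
$z = 0$ ($z = \left(-2\right) 0 = 0$)
$W{\left(t,p \right)} = p \left(p + t\right)$ ($W{\left(t,p \right)} = 0 + p \left(t + p\right) = 0 + p \left(p + t\right) = p \left(p + t\right)$)
$\left(W{\left(161,-73 \right)} + 36562\right) \left(5357 - 40433\right) = \left(- 73 \left(-73 + 161\right) + 36562\right) \left(5357 - 40433\right) = \left(\left(-73\right) 88 + 36562\right) \left(-35076\right) = \left(-6424 + 36562\right) \left(-35076\right) = 30138 \left(-35076\right) = -1057120488$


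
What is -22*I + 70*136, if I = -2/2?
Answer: 9542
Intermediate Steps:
I = -1 (I = -2*1/2 = -1)
-22*I + 70*136 = -22*(-1) + 70*136 = 22 + 9520 = 9542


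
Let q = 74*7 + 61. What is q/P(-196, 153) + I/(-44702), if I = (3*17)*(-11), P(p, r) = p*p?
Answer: 3388131/122662288 ≈ 0.027622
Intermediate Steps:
P(p, r) = p**2
q = 579 (q = 518 + 61 = 579)
I = -561 (I = 51*(-11) = -561)
q/P(-196, 153) + I/(-44702) = 579/((-196)**2) - 561/(-44702) = 579/38416 - 561*(-1/44702) = 579*(1/38416) + 561/44702 = 579/38416 + 561/44702 = 3388131/122662288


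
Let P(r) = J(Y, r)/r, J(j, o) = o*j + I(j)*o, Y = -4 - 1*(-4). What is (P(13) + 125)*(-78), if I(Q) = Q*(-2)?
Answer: -9750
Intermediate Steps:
I(Q) = -2*Q
Y = 0 (Y = -4 + 4 = 0)
J(j, o) = -j*o (J(j, o) = o*j + (-2*j)*o = j*o - 2*j*o = -j*o)
P(r) = 0 (P(r) = (-1*0*r)/r = 0/r = 0)
(P(13) + 125)*(-78) = (0 + 125)*(-78) = 125*(-78) = -9750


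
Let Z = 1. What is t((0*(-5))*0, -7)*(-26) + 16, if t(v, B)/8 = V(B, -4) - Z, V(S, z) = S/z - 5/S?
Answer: -2020/7 ≈ -288.57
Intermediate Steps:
V(S, z) = -5/S + S/z
t(v, B) = -8 - 40/B - 2*B (t(v, B) = 8*((-5/B + B/(-4)) - 1*1) = 8*((-5/B + B*(-1/4)) - 1) = 8*((-5/B - B/4) - 1) = 8*(-1 - 5/B - B/4) = -8 - 40/B - 2*B)
t((0*(-5))*0, -7)*(-26) + 16 = (-8 - 40/(-7) - 2*(-7))*(-26) + 16 = (-8 - 40*(-1/7) + 14)*(-26) + 16 = (-8 + 40/7 + 14)*(-26) + 16 = (82/7)*(-26) + 16 = -2132/7 + 16 = -2020/7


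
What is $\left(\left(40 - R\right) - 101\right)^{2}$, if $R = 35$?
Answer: $9216$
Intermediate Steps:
$\left(\left(40 - R\right) - 101\right)^{2} = \left(\left(40 - 35\right) - 101\right)^{2} = \left(5 - 101\right)^{2} = \left(-96\right)^{2} = 9216$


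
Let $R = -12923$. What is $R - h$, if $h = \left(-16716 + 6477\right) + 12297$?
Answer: $-14981$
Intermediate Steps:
$h = 2058$ ($h = -10239 + 12297 = 2058$)
$R - h = -12923 - 2058 = -14981$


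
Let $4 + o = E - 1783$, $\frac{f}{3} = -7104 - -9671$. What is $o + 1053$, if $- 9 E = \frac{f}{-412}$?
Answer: $- \frac{904657}{1236} \approx -731.92$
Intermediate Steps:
$f = 7701$ ($f = 3 \left(-7104 - -9671\right) = 3 \left(-7104 + 9671\right) = 3 \cdot 2567 = 7701$)
$E = \frac{2567}{1236}$ ($E = - \frac{7701 \frac{1}{-412}}{9} = - \frac{7701 \left(- \frac{1}{412}\right)}{9} = \left(- \frac{1}{9}\right) \left(- \frac{7701}{412}\right) = \frac{2567}{1236} \approx 2.0769$)
$o = - \frac{2206165}{1236}$ ($o = -4 + \left(\frac{2567}{1236} - 1783\right) = -4 - \frac{2201221}{1236} = - \frac{2206165}{1236} \approx -1784.9$)
$o + 1053 = - \frac{2206165}{1236} + 1053 = - \frac{904657}{1236}$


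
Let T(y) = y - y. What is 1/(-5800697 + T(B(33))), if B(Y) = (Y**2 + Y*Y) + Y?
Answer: -1/5800697 ≈ -1.7239e-7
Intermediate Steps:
B(Y) = Y + 2*Y**2 (B(Y) = (Y**2 + Y**2) + Y = 2*Y**2 + Y = Y + 2*Y**2)
T(y) = 0
1/(-5800697 + T(B(33))) = 1/(-5800697 + 0) = 1/(-5800697) = -1/5800697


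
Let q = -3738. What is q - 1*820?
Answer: -4558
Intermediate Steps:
q - 1*820 = -3738 - 1*820 = -3738 - 820 = -4558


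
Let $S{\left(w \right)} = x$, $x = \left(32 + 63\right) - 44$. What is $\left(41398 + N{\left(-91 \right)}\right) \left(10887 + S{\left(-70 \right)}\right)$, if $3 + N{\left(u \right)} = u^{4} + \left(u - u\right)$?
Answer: $750525701928$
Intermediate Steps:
$x = 51$ ($x = 95 - 44 = 51$)
$S{\left(w \right)} = 51$
$N{\left(u \right)} = -3 + u^{4}$ ($N{\left(u \right)} = -3 + \left(u^{4} + \left(u - u\right)\right) = -3 + \left(u^{4} + 0\right) = -3 + u^{4}$)
$\left(41398 + N{\left(-91 \right)}\right) \left(10887 + S{\left(-70 \right)}\right) = \left(41398 - \left(3 - \left(-91\right)^{4}\right)\right) \left(10887 + 51\right) = \left(41398 + \left(-3 + 68574961\right)\right) 10938 = \left(41398 + 68574958\right) 10938 = 68616356 \cdot 10938 = 750525701928$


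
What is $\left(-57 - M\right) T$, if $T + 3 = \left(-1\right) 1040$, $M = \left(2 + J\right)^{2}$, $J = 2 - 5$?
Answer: $60494$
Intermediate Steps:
$J = -3$ ($J = 2 - 5 = -3$)
$M = 1$ ($M = \left(2 - 3\right)^{2} = \left(-1\right)^{2} = 1$)
$T = -1043$ ($T = -3 - 1040 = -1043$)
$\left(-57 - M\right) T = \left(-57 - 1\right) \left(-1043\right) = \left(-58\right) \left(-1043\right) = 60494$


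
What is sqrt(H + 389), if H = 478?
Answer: 17*sqrt(3) ≈ 29.445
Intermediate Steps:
sqrt(H + 389) = sqrt(478 + 389) = sqrt(867) = 17*sqrt(3)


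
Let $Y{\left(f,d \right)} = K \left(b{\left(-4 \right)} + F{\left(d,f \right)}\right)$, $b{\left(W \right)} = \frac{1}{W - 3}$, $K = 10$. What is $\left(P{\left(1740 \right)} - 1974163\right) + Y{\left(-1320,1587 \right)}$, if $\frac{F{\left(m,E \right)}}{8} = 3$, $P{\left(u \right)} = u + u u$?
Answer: $\frac{7387909}{7} \approx 1.0554 \cdot 10^{6}$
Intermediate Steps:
$b{\left(W \right)} = \frac{1}{-3 + W}$
$P{\left(u \right)} = u + u^{2}$
$F{\left(m,E \right)} = 24$ ($F{\left(m,E \right)} = 8 \cdot 3 = 24$)
$Y{\left(f,d \right)} = \frac{1670}{7}$ ($Y{\left(f,d \right)} = 10 \left(\frac{1}{-3 - 4} + 24\right) = 10 \left(\frac{1}{-7} + 24\right) = 10 \left(- \frac{1}{7} + 24\right) = 10 \cdot \frac{167}{7} = \frac{1670}{7}$)
$\left(P{\left(1740 \right)} - 1974163\right) + Y{\left(-1320,1587 \right)} = \left(1740 \left(1 + 1740\right) - 1974163\right) + \frac{1670}{7} = \left(1740 \cdot 1741 - 1974163\right) + \frac{1670}{7} = \left(3029340 - 1974163\right) + \frac{1670}{7} = 1055177 + \frac{1670}{7} = \frac{7387909}{7}$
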